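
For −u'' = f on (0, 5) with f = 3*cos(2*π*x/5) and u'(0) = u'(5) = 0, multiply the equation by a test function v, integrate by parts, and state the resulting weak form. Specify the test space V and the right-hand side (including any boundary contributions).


V = H^1(0, 5) (no boundary constraint on v; u is determined up to an additive constant); weak form: ∫_0^5 u'v' dx = ∫_0^5 (3*cos(2*π*x/5)) v dx for all v ∈ V.

Multiply both sides by a test function v and integrate from 0 to 5:
  ∫_0^5 −u''(x) v(x) dx = ∫_0^5 f(x) v(x) dx.
Integrate the LHS by parts once:
  ∫_0^5 −u'' v dx = −[u'(x) v(x)]_0^5 + ∫_0^5 u'(x) v'(x) dx.
Thus ∫_0^5 u'(x) v'(x) dx = ∫_0^5 f(x) v(x) dx + [u'(x) v(x)]_0^5.
Choose V so that boundary terms are either known or forced to vanish.
u has homogeneous Neumann: u'(0) = u'(5) = 0. So [u' v]_0^5 = 0·v(5) − 0·v(0) = 0 for any v; take V = H^1(0, 5).
Weak formulation: find u (satisfying any essential BC) such that ∫_0^5 u'(x) v'(x) dx = ∫_0^5 f v dx for all v ∈ V (homogeneous Neumann, so boundary terms vanish).
Substituting f(x) = 3*cos(2*π*x/5), the right-hand side is ∫_0^5 (3*cos(2*π*x/5)) v dx.
Compatibility check (pure Neumann): taking v ≡ 1 ∈ V gives 0 = ∫_0^5 f dx + (0) − (0), i.e. ∫_0^5 f dx must equal u'(0) − u'(5) = 0. Indeed ∫_0^5 (3*cos(2*π*x/5)) dx = 0, so the data are compatible. The solution is then unique only up to an additive constant (fix it e.g. by requiring ∫_0^5 u dx = 0).


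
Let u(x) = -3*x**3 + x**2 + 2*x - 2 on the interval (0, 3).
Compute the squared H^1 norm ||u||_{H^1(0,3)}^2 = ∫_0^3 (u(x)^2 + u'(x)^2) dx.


||u||_{H^1}^2 = 33711/7

The H^1 norm (squared) on an interval (0, L) is
  ||u||_{H^1}^2 = ∫_0^L u(x)^2 dx + ∫_0^L u'(x)^2 dx.
Compute u'(x) = -9*x**2 + 2*x + 2.
Then u(x)^2 = 9*x**6 - 6*x**5 - 11*x**4 + 16*x**3 - 8*x + 4 and u'(x)^2 = 81*x**4 - 36*x**3 - 32*x**2 + 8*x + 4.
Integrate each monomial from 0 to 3 using ∫_0^3 c·x^n dx = c·3^(n+1)/(n+1):
  ∫_0^3 u(x)^2 dx = ∫_0^3 (9*x^6 - 6*x^5 - 11*x^4 + 16*x^3 - 8*x + 4) dx. Term by term:
    ∫_0^3 9*x^6 dx = 19683/7;  ∫_0^3 -6*x^5 dx = -729;  ∫_0^3 -11*x^4 dx = -2673/5;
    ∫_0^3 16*x^3 dx = 324;  ∫_0^3 -8*x dx = -36;  ∫_0^3 4 dx = 12.
  Sum: 19683/7 − 729 − 2673/5 + 324 − 36 + 12 = 64689/35.
  ∫_0^3 u'(x)^2 dx = ∫_0^3 (81*x^4 - 36*x^3 - 32*x^2 + 8*x + 4) dx. Term by term:
    ∫_0^3 81*x^4 dx = 19683/5;  ∫_0^3 -36*x^3 dx = -729;  ∫_0^3 -32*x^2 dx = -288;
    ∫_0^3 8*x dx = 36;  ∫_0^3 4 dx = 12.
  Sum: 19683/5 − 729 − 288 + 36 + 12 = 14838/5.
Adding: ||u||_{H^1}^2 = 64689/35 + 14838/5 = 33711/7.


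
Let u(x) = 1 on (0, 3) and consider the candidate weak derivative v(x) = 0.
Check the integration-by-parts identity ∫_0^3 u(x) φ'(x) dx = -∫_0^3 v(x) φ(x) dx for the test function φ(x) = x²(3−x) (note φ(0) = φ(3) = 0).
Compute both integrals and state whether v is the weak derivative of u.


LHS = 0, RHS = 0. Yes, v = u' weakly.

u(x) = 1, classical derivative u'(x) = 0.
φ(x) = x²(3−x), so φ'(x) = 3*x*(2 - x).
Note φ(0) = φ(3) = 0, so the boundary term u·φ vanishes.
LHS = ∫_0^3 u(x) φ'(x) dx = ∫_0^3 (-3*x^2 + 6*x) dx. Term by term:
  ∫_0^3 -3*x^2 dx = -27;  ∫_0^3 6*x dx = 27.
Sum: -27 + 27 = 0.
So LHS = 0.
∫_0^3 v(x) φ(x) dx = ∫_0^3 (0) dx. Term by term:
  ∫_0^3 0 dx = 0.
So RHS = -∫_0^3 v(x) φ(x) dx = 0.
LHS = RHS, so the identity holds for this test φ.
Moreover u is smooth here and v(x) = u'(x) = 0 pointwise, so the identity holds for every test function. Hence v is the weak derivative of u.


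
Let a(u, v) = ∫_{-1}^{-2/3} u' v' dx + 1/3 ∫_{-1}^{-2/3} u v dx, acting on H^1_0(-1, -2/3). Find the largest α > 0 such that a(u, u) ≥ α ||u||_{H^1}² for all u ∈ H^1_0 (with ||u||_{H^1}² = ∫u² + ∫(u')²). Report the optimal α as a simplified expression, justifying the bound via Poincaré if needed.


α = (1 + 27*π^2)/(3*(1 + 9*π^2))

Coercivity of a(·,·) on H^1_0(-1, -2/3) means a(u, u) ≥ α ||u||_{H^1}² for every u ∈ H^1_0.
The interval has length L = 1/3, and Poincaré/coercivity depend only on L. Here a(u, u) = ∫(u')² + (1/3)·∫u².
Here 0 < c = 1/3 < 1. The condition a(u,u) ≥ α||u||_{H^1}² reads (1−α)∫(u')² ≥ (α−c)∫u². Any admissible α is ≤ 1 (rapidly oscillating u have ∫u²/∫(u')² → 0), and α = 1 would force 0 ≥ (1−c)∫u², impossible since c < 1; so 1−α > 0. By the sharp Poincaré inequality on H^1_0 of an interval of length L, ∫(u')² ≥ (π/L)²∫u² with equality for the first sine mode sin(π(x−x₀)/L) (x₀ the left endpoint), so the inequality holds for all u iff (1−α)(π/L)² ≥ α − c, i.e. α ≤ ((π/L)² + c)/((π/L)² + 1) = (1 + c(L/π)²)/(1 + (L/π)²). With (π/L)² = 9*π^2 and c = 1/3, the largest admissible constant is α = ((π/L)² + c)/((π/L)² + 1).
Simplifying, α = (1 + 27*π^2)/(3*(1 + 9*π^2)).


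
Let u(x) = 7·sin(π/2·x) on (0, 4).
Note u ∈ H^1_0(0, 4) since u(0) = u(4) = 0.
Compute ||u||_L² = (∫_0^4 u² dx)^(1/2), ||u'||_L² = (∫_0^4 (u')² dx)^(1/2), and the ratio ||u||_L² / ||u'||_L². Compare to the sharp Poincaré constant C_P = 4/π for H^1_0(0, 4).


||u||_L² / ||u'||_L² = 2/π < C_P = 4/π.

u(x) = 7·sin(π/2·x), so u'(x) = 7*π*cos(π*x/2)/2.
Writing u(x) = A·sin(kπx/L) with A = 7 and k = 2, use ∫_0^L sin²(kπx/L) dx = L/2 and ∫_0^L cos²(kπx/L) dx = L/2.
u² = 49·sin²(π/2·x) and (u')² = 49*π^2/4·cos²(π/2·x), and each of sin², cos² integrates to L/2 = 2 over (0, 4).
∫_0^4 u² dx = 98, so ||u||_L² = 7*sqrt(2).
∫_0^4 (u')² dx = 49*π^2/2, so ||u'||_L² = 7*sqrt(2)*π/2.
Ratio ||u||_L² / ||u'||_L² = 2/π.
Sharp Poincaré constant on H^1_0(0, 4) is C_P = L/π = 4/π, achieved by sin(π/4·x).
This is the k = 2 harmonic; the ratio L/(kπ) is strictly less than C_P = L/π, consistent with the sharp inequality ||u||_L² ≤ C_P ||u'||_L².


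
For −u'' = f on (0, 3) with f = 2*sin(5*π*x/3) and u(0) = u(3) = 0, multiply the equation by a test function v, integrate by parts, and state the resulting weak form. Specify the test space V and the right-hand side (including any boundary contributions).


V = H^1_0(0, 3) (so v(0) = v(3) = 0); weak form: ∫_0^3 u'v' dx = ∫_0^3 (2*sin(5*π*x/3)) v dx for all v ∈ V.

Multiply both sides by a test function v and integrate from 0 to 3:
  ∫_0^3 −u''(x) v(x) dx = ∫_0^3 f(x) v(x) dx.
Integrate the LHS by parts once:
  ∫_0^3 −u'' v dx = −[u'(x) v(x)]_0^3 + ∫_0^3 u'(x) v'(x) dx.
Thus ∫_0^3 u'(x) v'(x) dx = ∫_0^3 f(x) v(x) dx + [u'(x) v(x)]_0^3.
Choose V so that boundary terms are either known or forced to vanish.
u is Dirichlet: u(0) = u(3) = 0. Let V = H^1_0(0, 3); then v(0) = v(3) = 0, and [u' v]_0^3 = 0.
Weak formulation: find u (satisfying any essential BC) such that ∫_0^3 u'(x) v'(x) dx = ∫_0^3 f v dx for all v ∈ V.
Substituting f(x) = 2*sin(5*π*x/3), the right-hand side is ∫_0^3 (2*sin(5*π*x/3)) v dx.


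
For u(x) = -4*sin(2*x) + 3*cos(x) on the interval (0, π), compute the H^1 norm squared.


||u||_{H^1(0,π)}^2 = -64 + 49*π

u'(x) = -3*sin(x) - 8*cos(2*x).
Expand u² and (u')² and integrate term by term on (0, π), using: for integers n ≥ 1, ∫_0^π sin²(nx) dx = ∫_0^π cos²(nx) dx = π/2; for n ≠ n', ∫_0^π sin(nx)sin(n'x) dx = ∫_0^π cos(nx)cos(n'x) dx = 0; and by product-to-sum, ∫_0^π sin(nx)cos(n'x) dx = ½∫_0^π [sin((n+n')x) + sin((n−n')x)] dx, which is 0 when n+n' is even and 2n/(n²−n'²) when n+n' is odd (it need not vanish on (0, π)).
  u² squared terms: (-4)²·∫sin(2x)² dx = 16·π/2 = 8*π;  (3)²·∫cos(x)² dx = 9·π/2 = 9*π/2.
  u² cross terms: 2·(-4)·(3)·∫sin(2x)·cos(x) dx = -24·(4/3) = -32.
  So ∫_0^π u² dx = 8*π + 9*π/2 − 32 = -32 + 25*π/2.
  (u')² squared terms: (-8)²·∫cos(2x)² dx = 64·π/2 = 32*π;  (-3)²·∫sin(x)² dx = 9·π/2 = 9*π/2.
  (u')² cross terms: 2·(-8)·(-3)·∫cos(2x)·sin(x) dx = 48·(-2/3) = -32.
  So ∫_0^π (u')² dx = 32*π + 9*π/2 − 32 = -32 + 73*π/2.
||u||_{H^1}^2 = (-32 + 25*π/2) + (-32 + 73*π/2) = -64 + 49*π.


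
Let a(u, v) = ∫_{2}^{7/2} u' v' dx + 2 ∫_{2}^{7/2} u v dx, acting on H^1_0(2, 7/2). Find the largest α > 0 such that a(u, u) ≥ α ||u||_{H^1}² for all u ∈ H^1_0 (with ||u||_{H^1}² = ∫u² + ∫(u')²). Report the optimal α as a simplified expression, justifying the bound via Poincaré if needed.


α = 1

Coercivity of a(·,·) on H^1_0(2, 7/2) means a(u, u) ≥ α ||u||_{H^1}² for every u ∈ H^1_0.
The interval has length L = 3/2, and Poincaré/coercivity depend only on L. Here a(u, u) = ∫(u')² + (2)·∫u².
Here c = 2 ≥ 1, so a(u,u) = ∫(u')² + c∫u² ≥ ∫(u')² + ∫u² = ||u||_{H^1}², i.e. α = 1 works. No larger α is possible: a(u,u) ≥ α||u||_{H^1}² means (1−α)∫(u')² ≥ (α−c)∫u², and for the modes u_n = sin(nπ(x−x₀)/L) (x₀ the left endpoint) one has ∫u_n²/∫(u_n')² = (L/(nπ))² → 0, so a(u_n,u_n)/||u_n||_{H^1}² → 1. Hence the optimal constant is α = 1.
Therefore α = 1.


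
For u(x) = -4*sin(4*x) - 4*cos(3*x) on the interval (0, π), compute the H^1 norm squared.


||u||_{H^1(0,π)}^2 = 2560/7 + 216*π

u'(x) = 12*sin(3*x) - 16*cos(4*x).
Expand u² and (u')² and integrate term by term on (0, π), using: for integers n ≥ 1, ∫_0^π sin²(nx) dx = ∫_0^π cos²(nx) dx = π/2; for n ≠ n', ∫_0^π sin(nx)sin(n'x) dx = ∫_0^π cos(nx)cos(n'x) dx = 0; and by product-to-sum, ∫_0^π sin(nx)cos(n'x) dx = ½∫_0^π [sin((n+n')x) + sin((n−n')x)] dx, which is 0 when n+n' is even and 2n/(n²−n'²) when n+n' is odd (it need not vanish on (0, π)).
  u² squared terms: (-4)²·∫cos(3x)² dx = 16·π/2 = 8*π;  (-4)²·∫sin(4x)² dx = 16·π/2 = 8*π.
  u² cross terms: 2·(-4)·(-4)·∫cos(3x)·sin(4x) dx = 32·(8/7) = 256/7.
  So ∫_0^π u² dx = 8*π + 8*π + 256/7 = 256/7 + 16*π.
  (u')² squared terms: (-16)²·∫cos(4x)² dx = 256·π/2 = 128*π;  (12)²·∫sin(3x)² dx = 144·π/2 = 72*π.
  (u')² cross terms: 2·(-16)·(12)·∫cos(4x)·sin(3x) dx = -384·(-6/7) = 2304/7.
  So ∫_0^π (u')² dx = 128*π + 72*π + 2304/7 = 2304/7 + 200*π.
||u||_{H^1}^2 = (256/7 + 16*π) + (2304/7 + 200*π) = 2560/7 + 216*π.


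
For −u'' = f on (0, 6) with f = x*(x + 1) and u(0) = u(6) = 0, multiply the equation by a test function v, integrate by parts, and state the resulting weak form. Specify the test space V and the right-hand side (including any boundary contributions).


V = H^1_0(0, 6) (so v(0) = v(6) = 0); weak form: ∫_0^6 u'v' dx = ∫_0^6 (x*(x + 1)) v dx for all v ∈ V.

Multiply both sides by a test function v and integrate from 0 to 6:
  ∫_0^6 −u''(x) v(x) dx = ∫_0^6 f(x) v(x) dx.
Integrate the LHS by parts once:
  ∫_0^6 −u'' v dx = −[u'(x) v(x)]_0^6 + ∫_0^6 u'(x) v'(x) dx.
Thus ∫_0^6 u'(x) v'(x) dx = ∫_0^6 f(x) v(x) dx + [u'(x) v(x)]_0^6.
Choose V so that boundary terms are either known or forced to vanish.
u is Dirichlet: u(0) = u(6) = 0. Let V = H^1_0(0, 6); then v(0) = v(6) = 0, and [u' v]_0^6 = 0.
Weak formulation: find u (satisfying any essential BC) such that ∫_0^6 u'(x) v'(x) dx = ∫_0^6 f v dx for all v ∈ V.
Substituting f(x) = x*(x + 1), the right-hand side is ∫_0^6 (x*(x + 1)) v dx.


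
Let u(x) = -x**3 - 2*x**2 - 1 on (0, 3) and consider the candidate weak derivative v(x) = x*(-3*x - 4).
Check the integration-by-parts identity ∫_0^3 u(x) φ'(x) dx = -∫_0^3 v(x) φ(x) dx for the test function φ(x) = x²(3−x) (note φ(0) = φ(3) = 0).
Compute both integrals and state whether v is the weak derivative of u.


LHS = 243/2, RHS = 243/2. Yes, v = u' weakly.

u(x) = -x**3 - 2*x**2 - 1, classical derivative u'(x) = -3*x**2 - 4*x.
φ(x) = x²(3−x), so φ'(x) = 3*x*(2 - x).
Note φ(0) = φ(3) = 0, so the boundary term u·φ vanishes.
LHS = ∫_0^3 u(x) φ'(x) dx = ∫_0^3 (3*x^5 - 12*x^3 + 3*x^2 - 6*x) dx. Term by term:
  ∫_0^3 3*x^5 dx = 729/2;  ∫_0^3 -12*x^3 dx = -243;  ∫_0^3 3*x^2 dx = 27;
  ∫_0^3 -6*x dx = -27.
Sum: 729/2 − 243 + 27 − 27 = 243/2.
So LHS = 243/2.
∫_0^3 v(x) φ(x) dx = ∫_0^3 (3*x^5 - 5*x^4 - 12*x^3) dx. Term by term:
  ∫_0^3 3*x^5 dx = 729/2;  ∫_0^3 -5*x^4 dx = -243;  ∫_0^3 -12*x^3 dx = -243.
Sum: 729/2 − 243 − 243 = -243/2.
So RHS = -∫_0^3 v(x) φ(x) dx = 243/2.
LHS = RHS, so the identity holds for this test φ.
Moreover u is smooth here and v(x) = u'(x) = -3*x**2 - 4*x pointwise, so the identity holds for every test function. Hence v is the weak derivative of u.


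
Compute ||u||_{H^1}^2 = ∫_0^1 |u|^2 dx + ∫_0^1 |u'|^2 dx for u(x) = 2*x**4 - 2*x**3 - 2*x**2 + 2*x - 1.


||u||_{H^1}^2 = 467/315

The H^1 norm (squared) on an interval (0, L) is
  ||u||_{H^1}^2 = ∫_0^L u(x)^2 dx + ∫_0^L u'(x)^2 dx.
Compute u'(x) = 8*x**3 - 6*x**2 - 4*x + 2.
Then u(x)^2 = 4*x**8 - 8*x**7 - 4*x**6 + 16*x**5 - 8*x**4 - 4*x**3 + 8*x**2 - 4*x + 1 and u'(x)^2 = 64*x**6 - 96*x**5 - 28*x**4 + 80*x**3 - 8*x**2 - 16*x + 4.
Integrate each monomial from 0 to 1 using ∫_0^1 c·x^n dx = c·1^(n+1)/(n+1):
  ∫_0^1 u(x)^2 dx = ∫_0^1 (4*x^8 - 8*x^7 - 4*x^6 + 16*x^5 - 8*x^4 - 4*x^3 + 8*x^2 - 4*x + 1) dx. Term by term:
    ∫_0^1 4*x^8 dx = 4/9;  ∫_0^1 -8*x^7 dx = -1;  ∫_0^1 -4*x^6 dx = -4/7;
    ∫_0^1 16*x^5 dx = 8/3;  ∫_0^1 -8*x^4 dx = -8/5;  ∫_0^1 -4*x^3 dx = -1;
    ∫_0^1 8*x^2 dx = 8/3;  ∫_0^1 -4*x dx = -2;  ∫_0^1 1 dx = 1.
  Sum: 4/9 − 1 − 4/7 + 8/3 − 8/5 − 1 + 8/3 − 2 + 1 = 191/315.
  ∫_0^1 u'(x)^2 dx = ∫_0^1 (64*x^6 - 96*x^5 - 28*x^4 + 80*x^3 - 8*x^2 - 16*x + 4) dx. Term by term:
    ∫_0^1 64*x^6 dx = 64/7;  ∫_0^1 -96*x^5 dx = -16;  ∫_0^1 -28*x^4 dx = -28/5;
    ∫_0^1 80*x^3 dx = 20;  ∫_0^1 -8*x^2 dx = -8/3;  ∫_0^1 -16*x dx = -8;
    ∫_0^1 4 dx = 4.
  Sum: 64/7 − 16 − 28/5 + 20 − 8/3 − 8 + 4 = 92/105.
Adding: ||u||_{H^1}^2 = 191/315 + 92/105 = 467/315.


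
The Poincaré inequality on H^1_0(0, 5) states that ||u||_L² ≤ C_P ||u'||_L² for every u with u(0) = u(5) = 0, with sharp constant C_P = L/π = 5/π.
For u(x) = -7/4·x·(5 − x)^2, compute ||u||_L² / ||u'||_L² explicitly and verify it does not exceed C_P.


||u||_L² / ||u'||_L² = 5*sqrt(14)/14 < C_P = 5/π.

u(x) = -7/4·x·(5 − x)^2, so u'(x) = -21*x^2/4 + 35*x - 175/4.
u(x) = -7/4·x·(5 − x)^2 vanishes at x = 0 and x = 5, so u ∈ H^1_0(0, 5). Differentiate via the product rule and integrate the resulting polynomials term by term.
  ∫_0^5 u² dx = ∫_0^5 (49*x^6/16 - 245*x^5/4 + 3675*x^4/8 - 6125*x^3/4 + 30625*x^2/16) dx. Term by term:
    ∫_0^5 49*x^6/16 dx = 546875/16;  ∫_0^5 -245*x^5/4 dx = -3828125/24;  ∫_0^5 3675*x^4/8 dx = 2296875/8;
    ∫_0^5 -6125*x^3/4 dx = -3828125/16;  ∫_0^5 30625*x^2/16 dx = 3828125/48.
  Sum: 546875/16 − 3828125/24 + 2296875/8 − 3828125/16 + 3828125/48 = 109375/48.
  ∫_0^5 (u')² dx = ∫_0^5 (441*x^4/16 - 735*x^3/2 + 13475*x^2/8 - 6125*x/2 + 30625/16) dx. Term by term:
    ∫_0^5 441*x^4/16 dx = 275625/16;  ∫_0^5 -735*x^3/2 dx = -459375/8;  ∫_0^5 13475*x^2/8 dx = 1684375/24;
    ∫_0^5 -6125*x/2 dx = -153125/4;  ∫_0^5 30625/16 dx = 153125/16.
  Sum: 275625/16 − 459375/8 + 1684375/24 − 153125/4 + 153125/16 = 30625/24.
∫_0^5 u² dx = 109375/48, so ||u||_L² = 125*sqrt(21)/12.
∫_0^5 (u')² dx = 30625/24, so ||u'||_L² = 175*sqrt(6)/12.
Ratio ||u||_L² / ||u'||_L² = 5*sqrt(14)/14.
Sharp Poincaré constant on H^1_0(0, 5) is C_P = L/π = 5/π, achieved by sin(π/5·x).
A polynomial bump cannot attain the sharp Poincaré constant (only the first sine eigenfunction does), so the ratio is strictly less than C_P, consistent with ||u||_L² ≤ C_P ||u'||_L².


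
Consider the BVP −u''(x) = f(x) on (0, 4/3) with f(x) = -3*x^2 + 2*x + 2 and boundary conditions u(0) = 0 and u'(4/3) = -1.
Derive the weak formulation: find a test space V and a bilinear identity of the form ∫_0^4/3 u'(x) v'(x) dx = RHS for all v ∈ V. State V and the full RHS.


V = {v ∈ H^1(0, 4/3) : v(0) = 0} (test functions vanish at x = 0 where u is specified); weak form: ∫_0^4/3 u'v' dx = ∫_0^4/3 (-3*x^2 + 2*x + 2) v dx − v(4/3) for all v ∈ V.

Multiply both sides by a test function v and integrate from 0 to 4/3:
  ∫_0^4/3 −u''(x) v(x) dx = ∫_0^4/3 f(x) v(x) dx.
Integrate the LHS by parts once:
  ∫_0^4/3 −u'' v dx = −[u'(x) v(x)]_0^4/3 + ∫_0^4/3 u'(x) v'(x) dx.
Thus ∫_0^4/3 u'(x) v'(x) dx = ∫_0^4/3 f(x) v(x) dx + [u'(x) v(x)]_0^4/3.
Choose V so that boundary terms are either known or forced to vanish.
Mixed BC: u(0) = 0 (Dirichlet) and u'(4/3) = -1 (Neumann). Define V = {v ∈ H^1(0, 4/3) : v(0) = 0}. Then [u' v]_0^4/3 = u'(4/3)·v(4/3) − u'(0)·0 = − v(4/3).
Weak formulation: find u (satisfying any essential BC) such that ∫_0^4/3 u'(x) v'(x) dx = ∫_0^4/3 f v dx − v(4/3) for all v ∈ V (Dirichlet at 0 absorbed into V; Neumann datum at x = 4/3 contributes the boundary term).
Substituting f(x) = -3*x^2 + 2*x + 2, the right-hand side is ∫_0^4/3 (-3*x^2 + 2*x + 2) v dx − v(4/3).


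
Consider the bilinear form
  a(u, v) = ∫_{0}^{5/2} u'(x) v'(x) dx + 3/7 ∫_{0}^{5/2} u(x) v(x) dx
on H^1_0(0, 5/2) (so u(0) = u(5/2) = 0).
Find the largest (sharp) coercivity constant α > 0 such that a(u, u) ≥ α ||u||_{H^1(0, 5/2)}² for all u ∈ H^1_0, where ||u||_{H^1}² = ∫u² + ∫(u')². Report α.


α = (75 + 28*π^2)/(7*(25 + 4*π^2))

Coercivity of a(·,·) on H^1_0(0, 5/2) means a(u, u) ≥ α ||u||_{H^1}² for every u ∈ H^1_0.
The interval has length L = 5/2, and Poincaré/coercivity depend only on L. Here a(u, u) = ∫(u')² + (3/7)·∫u².
Here 0 < c = 3/7 < 1. The condition a(u,u) ≥ α||u||_{H^1}² reads (1−α)∫(u')² ≥ (α−c)∫u². Any admissible α is ≤ 1 (rapidly oscillating u have ∫u²/∫(u')² → 0), and α = 1 would force 0 ≥ (1−c)∫u², impossible since c < 1; so 1−α > 0. By the sharp Poincaré inequality on H^1_0 of an interval of length L, ∫(u')² ≥ (π/L)²∫u² with equality for the first sine mode sin(π(x−x₀)/L) (x₀ the left endpoint), so the inequality holds for all u iff (1−α)(π/L)² ≥ α − c, i.e. α ≤ ((π/L)² + c)/((π/L)² + 1) = (1 + c(L/π)²)/(1 + (L/π)²). With (π/L)² = 4*π^2/25 and c = 3/7, the largest admissible constant is α = ((π/L)² + c)/((π/L)² + 1).
Simplifying, α = (75 + 28*π^2)/(7*(25 + 4*π^2)).


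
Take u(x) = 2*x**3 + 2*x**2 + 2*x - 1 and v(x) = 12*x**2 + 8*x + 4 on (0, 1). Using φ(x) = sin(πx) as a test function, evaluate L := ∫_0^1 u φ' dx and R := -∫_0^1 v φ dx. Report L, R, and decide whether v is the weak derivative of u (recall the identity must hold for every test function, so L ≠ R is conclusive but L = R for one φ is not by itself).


LHS = -14/π + 24/π^3, RHS = -28/π + 48/π^3. No, v is not the weak derivative of u.

u(x) = 2*x**3 + 2*x**2 + 2*x - 1, classical derivative u'(x) = 6*x**2 + 4*x + 2.
φ(x) = sin(πx), so φ'(x) = π*cos(π*x).
Note φ(0) = φ(1) = 0, so the boundary term u·φ vanishes.
LHS = ∫_0^1 u(x) φ'(x) dx = ∫_0^1 (2*π*x^3*cos(π*x) + 2*π*x^2*cos(π*x) + 2*π*x*cos(π*x) - π*cos(π*x)) dx. Term by term:
  ∫_0^1 -π*cos(π*x) dx = 0;  ∫_0^1 2*π*x*cos(π*x) dx = -4/π;  ∫_0^1 2*π*x^2*cos(π*x) dx = -4/π;
  ∫_0^1 2*π*x^3*cos(π*x) dx = -6/π + 24/π^3.
Sum: 0 − 4/π − 4/π + -6/π + 24/π^3 = -14/π + 24/π^3.
So LHS = -14/π + 24/π^3.
∫_0^1 v(x) φ(x) dx = ∫_0^1 (12*x^2*sin(π*x) + 8*x*sin(π*x) + 4*sin(π*x)) dx. Term by term:
  ∫_0^1 4*sin(π*x) dx = 8/π;  ∫_0^1 8*x*sin(π*x) dx = 8/π;  ∫_0^1 12*x^2*sin(π*x) dx = -48/π^3 + 12/π.
Sum: 8/π + 8/π + -48/π^3 + 12/π = -48/π^3 + 28/π.
So RHS = -∫_0^1 v(x) φ(x) dx = -28/π + 48/π^3.
LHS − RHS = -24/π^3 + 14/π ≠ 0, so the identity fails.
(For a valid weak derivative the identity must hold for EVERY test function, in particular this one. The failure shows v is NOT the weak derivative of u.)
Correct weak derivative would be u'(x) = 6*x**2 + 4*x + 2.


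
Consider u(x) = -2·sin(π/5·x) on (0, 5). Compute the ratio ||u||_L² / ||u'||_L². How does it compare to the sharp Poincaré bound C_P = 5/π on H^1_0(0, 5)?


||u||_L² / ||u'||_L² = 5/π = C_P.

u(x) = -2·sin(π/5·x), so u'(x) = -2*π*cos(π*x/5)/5.
Writing u(x) = A·sin(kπx/L) with A = -2 and k = 1, use ∫_0^L sin²(kπx/L) dx = L/2 and ∫_0^L cos²(kπx/L) dx = L/2.
u² = 4·sin²(π/5·x) and (u')² = 4*π^2/25·cos²(π/5·x), and each of sin², cos² integrates to L/2 = 5/2 over (0, 5).
∫_0^5 u² dx = 10, so ||u||_L² = sqrt(10).
∫_0^5 (u')² dx = 2*π^2/5, so ||u'||_L² = sqrt(10)*π/5.
Ratio ||u||_L² / ||u'||_L² = 5/π.
Sharp Poincaré constant on H^1_0(0, 5) is C_P = L/π = 5/π, achieved by sin(π/5·x).
This is the k = 1 eigenfunction (up to amplitude), so the ratio equals the sharp Poincaré constant exactly.


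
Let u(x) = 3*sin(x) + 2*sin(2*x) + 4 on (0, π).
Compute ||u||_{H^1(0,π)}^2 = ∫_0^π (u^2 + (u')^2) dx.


||u||_{H^1(0,π)}^2 = 48 + 35*π

u'(x) = 3*cos(x) + 4*cos(2*x).
Expand u² and (u')² and integrate term by term on (0, π), using: for integers n ≥ 1, ∫_0^π sin²(nx) dx = ∫_0^π cos²(nx) dx = π/2; for n ≠ n', ∫_0^π sin(nx)sin(n'x) dx = ∫_0^π cos(nx)cos(n'x) dx = 0; and by product-to-sum, ∫_0^π sin(nx)cos(n'x) dx = ½∫_0^π [sin((n+n')x) + sin((n−n')x)] dx, which is 0 when n+n' is even and 2n/(n²−n'²) when n+n' is odd (it need not vanish on (0, π)). For the constant mode: ∫_0^π 1 dx = π, ∫_0^π cos(nx) dx = 0, ∫_0^π sin(nx) dx = (1−(−1)^n)/n.
  u² squared terms: (4)²·∫1 dx = 16·π = 16*π;  (2)²·∫sin(2x)² dx = 4·π/2 = 2*π;  (3)²·∫sin(x)² dx = 9·π/2 = 9*π/2.
  u² cross terms: 2·(4)·(2)·∫1·sin(2x) dx = 16·(0) = 0;  2·(4)·(3)·∫1·sin(x) dx = 24·(2) = 48;  2·(2)·(3)·∫sin(2x)·sin(x) dx = 12·(0) = 0.
  So ∫_0^π u² dx = 16*π + 2*π + 9*π/2 + 0 + 48 + 0 = 48 + 45*π/2.
  (u')² squared terms: (3)²·∫cos(x)² dx = 9·π/2 = 9*π/2;  (4)²·∫cos(2x)² dx = 16·π/2 = 8*π.
  (u')² cross terms: 2·(3)·(4)·∫cos(x)·cos(2x) dx = 24·(0) = 0.
  So ∫_0^π (u')² dx = 9*π/2 + 8*π + 0 = 25*π/2.
||u||_{H^1}^2 = (48 + 45*π/2) + (25*π/2) = 48 + 35*π.


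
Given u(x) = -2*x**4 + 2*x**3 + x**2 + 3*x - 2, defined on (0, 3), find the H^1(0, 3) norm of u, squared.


||u||_{H^1}^2 = 149505/14

The H^1 norm (squared) on an interval (0, L) is
  ||u||_{H^1}^2 = ∫_0^L u(x)^2 dx + ∫_0^L u'(x)^2 dx.
Compute u'(x) = -8*x**3 + 6*x**2 + 2*x + 3.
Then u(x)^2 = 4*x**8 - 8*x**7 - 8*x**5 + 21*x**4 - 2*x**3 + 5*x**2 - 12*x + 4 and u'(x)^2 = 64*x**6 - 96*x**5 + 4*x**4 - 24*x**3 + 40*x**2 + 12*x + 9.
Integrate each monomial from 0 to 3 using ∫_0^3 c·x^n dx = c·3^(n+1)/(n+1):
  ∫_0^3 u(x)^2 dx = ∫_0^3 (4*x^8 - 8*x^7 - 8*x^5 + 21*x^4 - 2*x^3 + 5*x^2 - 12*x + 4) dx. Term by term:
    ∫_0^3 4*x^8 dx = 8748;  ∫_0^3 -8*x^7 dx = -6561;  ∫_0^3 -8*x^5 dx = -972;
    ∫_0^3 21*x^4 dx = 5103/5;  ∫_0^3 -2*x^3 dx = -81/2;  ∫_0^3 5*x^2 dx = 45;
    ∫_0^3 -12*x dx = -54;  ∫_0^3 4 dx = 12.
  Sum: 8748 − 6561 − 972 + 5103/5 − 81/2 + 45 − 54 + 12 = 21981/10.
  ∫_0^3 u'(x)^2 dx = ∫_0^3 (64*x^6 - 96*x^5 + 4*x^4 - 24*x^3 + 40*x^2 + 12*x + 9) dx. Term by term:
    ∫_0^3 64*x^6 dx = 139968/7;  ∫_0^3 -96*x^5 dx = -11664;  ∫_0^3 4*x^4 dx = 972/5;
    ∫_0^3 -24*x^3 dx = -486;  ∫_0^3 40*x^2 dx = 360;  ∫_0^3 12*x dx = 54;
    ∫_0^3 9 dx = 27.
  Sum: 139968/7 − 11664 + 972/5 − 486 + 360 + 54 + 27 = 296829/35.
Adding: ||u||_{H^1}^2 = 21981/10 + 296829/35 = 149505/14.


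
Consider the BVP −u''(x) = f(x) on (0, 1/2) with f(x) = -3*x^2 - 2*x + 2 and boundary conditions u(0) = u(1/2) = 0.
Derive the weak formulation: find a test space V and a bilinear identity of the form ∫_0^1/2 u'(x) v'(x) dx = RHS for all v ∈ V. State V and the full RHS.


V = H^1_0(0, 1/2) (so v(0) = v(1/2) = 0); weak form: ∫_0^1/2 u'v' dx = ∫_0^1/2 (-3*x^2 - 2*x + 2) v dx for all v ∈ V.

Multiply both sides by a test function v and integrate from 0 to 1/2:
  ∫_0^1/2 −u''(x) v(x) dx = ∫_0^1/2 f(x) v(x) dx.
Integrate the LHS by parts once:
  ∫_0^1/2 −u'' v dx = −[u'(x) v(x)]_0^1/2 + ∫_0^1/2 u'(x) v'(x) dx.
Thus ∫_0^1/2 u'(x) v'(x) dx = ∫_0^1/2 f(x) v(x) dx + [u'(x) v(x)]_0^1/2.
Choose V so that boundary terms are either known or forced to vanish.
u is Dirichlet: u(0) = u(1/2) = 0. Let V = H^1_0(0, 1/2); then v(0) = v(1/2) = 0, and [u' v]_0^1/2 = 0.
Weak formulation: find u (satisfying any essential BC) such that ∫_0^1/2 u'(x) v'(x) dx = ∫_0^1/2 f v dx for all v ∈ V.
Substituting f(x) = -3*x^2 - 2*x + 2, the right-hand side is ∫_0^1/2 (-3*x^2 - 2*x + 2) v dx.


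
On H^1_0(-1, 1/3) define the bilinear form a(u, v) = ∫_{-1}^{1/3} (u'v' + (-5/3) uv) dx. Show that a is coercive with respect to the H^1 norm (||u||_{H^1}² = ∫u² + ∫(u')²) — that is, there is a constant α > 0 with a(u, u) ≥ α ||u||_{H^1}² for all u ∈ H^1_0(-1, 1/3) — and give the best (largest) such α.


α = (-80 + 27*π^2)/(3*(16 + 9*π^2))

Coercivity of a(·,·) on H^1_0(-1, 1/3) means a(u, u) ≥ α ||u||_{H^1}² for every u ∈ H^1_0.
The interval has length L = 4/3, and Poincaré/coercivity depend only on L. Here a(u, u) = ∫(u')² + (-5/3)·∫u².
Here c = -5/3 < 0 with |c| < (π/L)² = 9*π^2/16, so coercivity still holds. The condition a(u,u) ≥ α||u||_{H^1}² reads (1−α)∫(u')² ≥ (α−c)∫u². Any admissible α is ≤ 1 (rapidly oscillating u have ∫u²/∫(u')² → 0), and α = 1 would force 0 ≥ (1−c)∫u², impossible since c < 1; so 1−α > 0. By the sharp Poincaré inequality on H^1_0 of an interval of length L, ∫(u')² ≥ (π/L)²∫u² with equality for the first sine mode sin(π(x−x₀)/L) (x₀ the left endpoint), so the inequality holds for all u iff (1−α)(π/L)² ≥ α − c, i.e. α ≤ ((π/L)² + c)/((π/L)² + 1) = (1 + c(L/π)²)/(1 + (L/π)²). (Direct route, valid since c ≤ 0: Poincaré gives c∫u² ≥ c(L/π)²∫(u')², so a(u,u) ≥ (1 + c(L/π)²)∫(u')², while ||u||_{H^1}² ≤ (1 + (L/π)²)∫(u')²; dividing yields the same α.) With (π/L)² = 9*π^2/16 and c = -5/3, the largest admissible constant is α = ((π/L)² + c)/((π/L)² + 1).
Simplifying, α = (-80 + 27*π^2)/(3*(16 + 9*π^2)).


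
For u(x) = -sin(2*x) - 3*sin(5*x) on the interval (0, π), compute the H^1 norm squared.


||u||_{H^1(0,π)}^2 = 239*π/2

u'(x) = -2*cos(2*x) - 15*cos(5*x).
Expand u² and (u')² and integrate term by term on (0, π), using: for integers n ≥ 1, ∫_0^π sin²(nx) dx = ∫_0^π cos²(nx) dx = π/2; for n ≠ n', ∫_0^π sin(nx)sin(n'x) dx = ∫_0^π cos(nx)cos(n'x) dx = 0; and by product-to-sum, ∫_0^π sin(nx)cos(n'x) dx = ½∫_0^π [sin((n+n')x) + sin((n−n')x)] dx, which is 0 when n+n' is even and 2n/(n²−n'²) when n+n' is odd (it need not vanish on (0, π)).
  u² squared terms: (-1)²·∫sin(2x)² dx = 1·π/2 = π/2;  (-3)²·∫sin(5x)² dx = 9·π/2 = 9*π/2.
  u² cross terms: 2·(-1)·(-3)·∫sin(2x)·sin(5x) dx = 6·(0) = 0.
  So ∫_0^π u² dx = π/2 + 9*π/2 + 0 = 5*π.
  (u')² squared terms: (-15)²·∫cos(5x)² dx = 225·π/2 = 225*π/2;  (-2)²·∫cos(2x)² dx = 4·π/2 = 2*π.
  (u')² cross terms: 2·(-15)·(-2)·∫cos(5x)·cos(2x) dx = 60·(0) = 0.
  So ∫_0^π (u')² dx = 225*π/2 + 2*π + 0 = 229*π/2.
||u||_{H^1}^2 = (5*π) + (229*π/2) = 239*π/2.


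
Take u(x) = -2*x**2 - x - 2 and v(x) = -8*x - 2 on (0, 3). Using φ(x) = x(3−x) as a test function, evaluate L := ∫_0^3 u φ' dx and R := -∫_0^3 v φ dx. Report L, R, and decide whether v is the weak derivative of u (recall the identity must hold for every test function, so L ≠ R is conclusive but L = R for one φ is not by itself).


LHS = 63/2, RHS = 63. No, v is not the weak derivative of u.

u(x) = -2*x**2 - x - 2, classical derivative u'(x) = -4*x - 1.
φ(x) = x(3−x), so φ'(x) = 3 - 2*x.
Note φ(0) = φ(3) = 0, so the boundary term u·φ vanishes.
LHS = ∫_0^3 u(x) φ'(x) dx = ∫_0^3 (4*x^3 - 4*x^2 + x - 6) dx. Term by term:
  ∫_0^3 4*x^3 dx = 81;  ∫_0^3 -4*x^2 dx = -36;  ∫_0^3 x dx = 9/2;
  ∫_0^3 -6 dx = -18.
Sum: 81 − 36 + 9/2 − 18 = 63/2.
So LHS = 63/2.
∫_0^3 v(x) φ(x) dx = ∫_0^3 (8*x^3 - 22*x^2 - 6*x) dx. Term by term:
  ∫_0^3 8*x^3 dx = 162;  ∫_0^3 -22*x^2 dx = -198;  ∫_0^3 -6*x dx = -27.
Sum: 162 − 198 − 27 = -63.
So RHS = -∫_0^3 v(x) φ(x) dx = 63.
LHS − RHS = -63/2 ≠ 0, so the identity fails.
(For a valid weak derivative the identity must hold for EVERY test function, in particular this one. The failure shows v is NOT the weak derivative of u.)
Correct weak derivative would be u'(x) = -4*x - 1.


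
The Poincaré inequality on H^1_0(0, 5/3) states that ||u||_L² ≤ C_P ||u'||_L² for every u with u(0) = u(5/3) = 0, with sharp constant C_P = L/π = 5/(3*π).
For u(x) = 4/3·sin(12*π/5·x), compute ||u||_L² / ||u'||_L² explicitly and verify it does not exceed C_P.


||u||_L² / ||u'||_L² = 5/(12*π) < C_P = 5/(3*π).

u(x) = 4/3·sin(12*π/5·x), so u'(x) = 16*π*cos(12*π*x/5)/5.
Writing u(x) = A·sin(kπx/L) with A = 4/3 and k = 4, use ∫_0^L sin²(kπx/L) dx = L/2 and ∫_0^L cos²(kπx/L) dx = L/2.
u² = 16/9·sin²(12*π/5·x) and (u')² = 256*π^2/25·cos²(12*π/5·x), and each of sin², cos² integrates to L/2 = 5/6 over (0, 5/3).
∫_0^5/3 u² dx = 40/27, so ||u||_L² = 2*sqrt(30)/9.
∫_0^5/3 (u')² dx = 128*π^2/15, so ||u'||_L² = 8*sqrt(30)*π/15.
Ratio ||u||_L² / ||u'||_L² = 5/(12*π).
Sharp Poincaré constant on H^1_0(0, 5/3) is C_P = L/π = 5/(3*π), achieved by sin(3*π/5·x).
This is the k = 4 harmonic; the ratio L/(kπ) is strictly less than C_P = L/π, consistent with the sharp inequality ||u||_L² ≤ C_P ||u'||_L².


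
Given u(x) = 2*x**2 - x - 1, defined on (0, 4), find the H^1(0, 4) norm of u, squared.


||u||_{H^1}^2 = 12008/15

The H^1 norm (squared) on an interval (0, L) is
  ||u||_{H^1}^2 = ∫_0^L u(x)^2 dx + ∫_0^L u'(x)^2 dx.
Compute u'(x) = 4*x - 1.
Then u(x)^2 = 4*x**4 - 4*x**3 - 3*x**2 + 2*x + 1 and u'(x)^2 = 16*x**2 - 8*x + 1.
Integrate each monomial from 0 to 4 using ∫_0^4 c·x^n dx = c·4^(n+1)/(n+1):
  ∫_0^4 u(x)^2 dx = ∫_0^4 (4*x^4 - 4*x^3 - 3*x^2 + 2*x + 1) dx. Term by term:
    ∫_0^4 4*x^4 dx = 4096/5;  ∫_0^4 -4*x^3 dx = -256;  ∫_0^4 -3*x^2 dx = -64;
    ∫_0^4 2*x dx = 16;  ∫_0^4 1 dx = 4.
  Sum: 4096/5 − 256 − 64 + 16 + 4 = 2596/5.
  ∫_0^4 u'(x)^2 dx = ∫_0^4 (16*x^2 - 8*x + 1) dx. Term by term:
    ∫_0^4 16*x^2 dx = 1024/3;  ∫_0^4 -8*x dx = -64;  ∫_0^4 1 dx = 4.
  Sum: 1024/3 − 64 + 4 = 844/3.
Adding: ||u||_{H^1}^2 = 2596/5 + 844/3 = 12008/15.


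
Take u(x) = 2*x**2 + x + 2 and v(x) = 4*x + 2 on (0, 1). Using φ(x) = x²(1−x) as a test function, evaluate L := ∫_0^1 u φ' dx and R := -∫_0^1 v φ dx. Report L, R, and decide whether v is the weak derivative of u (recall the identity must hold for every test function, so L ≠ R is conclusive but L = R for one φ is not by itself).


LHS = -17/60, RHS = -11/30. No, v is not the weak derivative of u.

u(x) = 2*x**2 + x + 2, classical derivative u'(x) = 4*x + 1.
φ(x) = x²(1−x), so φ'(x) = x*(2 - 3*x).
Note φ(0) = φ(1) = 0, so the boundary term u·φ vanishes.
LHS = ∫_0^1 u(x) φ'(x) dx = ∫_0^1 (-6*x^4 + x^3 - 4*x^2 + 4*x) dx. Term by term:
  ∫_0^1 -6*x^4 dx = -6/5;  ∫_0^1 x^3 dx = 1/4;  ∫_0^1 -4*x^2 dx = -4/3;
  ∫_0^1 4*x dx = 2.
Sum: -6/5 + 1/4 − 4/3 + 2 = -17/60.
So LHS = -17/60.
∫_0^1 v(x) φ(x) dx = ∫_0^1 (-4*x^4 + 2*x^3 + 2*x^2) dx. Term by term:
  ∫_0^1 -4*x^4 dx = -4/5;  ∫_0^1 2*x^3 dx = 1/2;  ∫_0^1 2*x^2 dx = 2/3.
Sum: -4/5 + 1/2 + 2/3 = 11/30.
So RHS = -∫_0^1 v(x) φ(x) dx = -11/30.
LHS − RHS = 1/12 ≠ 0, so the identity fails.
(For a valid weak derivative the identity must hold for EVERY test function, in particular this one. The failure shows v is NOT the weak derivative of u.)
Correct weak derivative would be u'(x) = 4*x + 1.


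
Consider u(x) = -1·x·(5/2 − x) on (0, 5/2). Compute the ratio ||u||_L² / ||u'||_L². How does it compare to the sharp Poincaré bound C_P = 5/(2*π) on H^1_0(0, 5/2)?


||u||_L² / ||u'||_L² = sqrt(10)/4 < C_P = 5/(2*π).

u(x) = -1·x·(5/2 − x), so u'(x) = 2*x - 5/2.
u(x) = -1·x·(5/2 − x) vanishes at x = 0 and x = 5/2, so u ∈ H^1_0(0, 5/2). Differentiate via the product rule and integrate the resulting polynomials term by term.
  ∫_0^5/2 u² dx = ∫_0^5/2 (x^4 - 5*x^3 + 25*x^2/4) dx. Term by term:
    ∫_0^5/2 x^4 dx = 625/32;  ∫_0^5/2 -5*x^3 dx = -3125/64;  ∫_0^5/2 25*x^2/4 dx = 3125/96.
  Sum: 625/32 − 3125/64 + 3125/96 = 625/192.
  ∫_0^5/2 (u')² dx = ∫_0^5/2 (4*x^2 - 10*x + 25/4) dx. Term by term:
    ∫_0^5/2 4*x^2 dx = 125/6;  ∫_0^5/2 -10*x dx = -125/4;  ∫_0^5/2 25/4 dx = 125/8.
  Sum: 125/6 − 125/4 + 125/8 = 125/24.
∫_0^5/2 u² dx = 625/192, so ||u||_L² = 25*sqrt(3)/24.
∫_0^5/2 (u')² dx = 125/24, so ||u'||_L² = 5*sqrt(30)/12.
Ratio ||u||_L² / ||u'||_L² = sqrt(10)/4.
Sharp Poincaré constant on H^1_0(0, 5/2) is C_P = L/π = 5/(2*π), achieved by sin(2*π/5·x).
A polynomial bump cannot attain the sharp Poincaré constant (only the first sine eigenfunction does), so the ratio is strictly less than C_P, consistent with ||u||_L² ≤ C_P ||u'||_L².


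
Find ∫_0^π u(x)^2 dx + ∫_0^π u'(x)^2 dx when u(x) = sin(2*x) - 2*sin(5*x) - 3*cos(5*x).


||u||_{H^1(0,π)}^2 = 208/7 + 343*π/2

u'(x) = 15*sin(5*x) + 2*cos(2*x) - 10*cos(5*x).
Expand u² and (u')² and integrate term by term on (0, π), using: for integers n ≥ 1, ∫_0^π sin²(nx) dx = ∫_0^π cos²(nx) dx = π/2; for n ≠ n', ∫_0^π sin(nx)sin(n'x) dx = ∫_0^π cos(nx)cos(n'x) dx = 0; and by product-to-sum, ∫_0^π sin(nx)cos(n'x) dx = ½∫_0^π [sin((n+n')x) + sin((n−n')x)] dx, which is 0 when n+n' is even and 2n/(n²−n'²) when n+n' is odd (it need not vanish on (0, π)).
  u² squared terms: (-3)²·∫cos(5x)² dx = 9·π/2 = 9*π/2;  (-2)²·∫sin(5x)² dx = 4·π/2 = 2*π;  (1)²·∫sin(2x)² dx = 1·π/2 = π/2.
  u² cross terms: 2·(-3)·(-2)·∫cos(5x)·sin(5x) dx = 12·(0) = 0;  2·(-3)·(1)·∫cos(5x)·sin(2x) dx = -6·(-4/21) = 8/7;  2·(-2)·(1)·∫sin(5x)·sin(2x) dx = -4·(0) = 0.
  So ∫_0^π u² dx = 9*π/2 + 2*π + π/2 + 0 + 8/7 + 0 = 8/7 + 7*π.
  (u')² squared terms: (-10)²·∫cos(5x)² dx = 100·π/2 = 50*π;  (2)²·∫cos(2x)² dx = 4·π/2 = 2*π;  (15)²·∫sin(5x)² dx = 225·π/2 = 225*π/2.
  (u')² cross terms: 2·(-10)·(2)·∫cos(5x)·cos(2x) dx = -40·(0) = 0;  2·(-10)·(15)·∫cos(5x)·sin(5x) dx = -300·(0) = 0;  2·(2)·(15)·∫cos(2x)·sin(5x) dx = 60·(10/21) = 200/7.
  So ∫_0^π (u')² dx = 50*π + 2*π + 225*π/2 + 0 + 0 + 200/7 = 200/7 + 329*π/2.
||u||_{H^1}^2 = (8/7 + 7*π) + (200/7 + 329*π/2) = 208/7 + 343*π/2.


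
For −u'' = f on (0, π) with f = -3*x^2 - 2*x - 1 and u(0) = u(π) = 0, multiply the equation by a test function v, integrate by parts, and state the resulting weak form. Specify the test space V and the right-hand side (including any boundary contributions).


V = H^1_0(0, π) (so v(0) = v(π) = 0); weak form: ∫_0^π u'v' dx = ∫_0^π (-3*x^2 - 2*x - 1) v dx for all v ∈ V.

Multiply both sides by a test function v and integrate from 0 to π:
  ∫_0^π −u''(x) v(x) dx = ∫_0^π f(x) v(x) dx.
Integrate the LHS by parts once:
  ∫_0^π −u'' v dx = −[u'(x) v(x)]_0^π + ∫_0^π u'(x) v'(x) dx.
Thus ∫_0^π u'(x) v'(x) dx = ∫_0^π f(x) v(x) dx + [u'(x) v(x)]_0^π.
Choose V so that boundary terms are either known or forced to vanish.
u is Dirichlet: u(0) = u(π) = 0. Let V = H^1_0(0, π); then v(0) = v(π) = 0, and [u' v]_0^π = 0.
Weak formulation: find u (satisfying any essential BC) such that ∫_0^π u'(x) v'(x) dx = ∫_0^π f v dx for all v ∈ V.
Substituting f(x) = -3*x^2 - 2*x - 1, the right-hand side is ∫_0^π (-3*x^2 - 2*x - 1) v dx.


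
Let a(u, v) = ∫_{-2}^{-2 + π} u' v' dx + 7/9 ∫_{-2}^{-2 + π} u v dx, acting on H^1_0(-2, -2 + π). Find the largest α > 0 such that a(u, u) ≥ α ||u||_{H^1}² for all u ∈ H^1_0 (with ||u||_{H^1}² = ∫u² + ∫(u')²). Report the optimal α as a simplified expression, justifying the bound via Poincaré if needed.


α = 8/9

Coercivity of a(·,·) on H^1_0(-2, -2 + π) means a(u, u) ≥ α ||u||_{H^1}² for every u ∈ H^1_0.
The interval has length L = π, and Poincaré/coercivity depend only on L. Here a(u, u) = ∫(u')² + (7/9)·∫u².
Here 0 < c = 7/9 < 1. The condition a(u,u) ≥ α||u||_{H^1}² reads (1−α)∫(u')² ≥ (α−c)∫u². Any admissible α is ≤ 1 (rapidly oscillating u have ∫u²/∫(u')² → 0), and α = 1 would force 0 ≥ (1−c)∫u², impossible since c < 1; so 1−α > 0. By the sharp Poincaré inequality on H^1_0 of an interval of length L, ∫(u')² ≥ (π/L)²∫u² with equality for the first sine mode sin(π(x−x₀)/L) (x₀ the left endpoint), so the inequality holds for all u iff (1−α)(π/L)² ≥ α − c, i.e. α ≤ ((π/L)² + c)/((π/L)² + 1) = (1 + c(L/π)²)/(1 + (L/π)²). With (π/L)² = 1 and c = 7/9, the largest admissible constant is α = ((π/L)² + c)/((π/L)² + 1).
Simplifying, α = 8/9.


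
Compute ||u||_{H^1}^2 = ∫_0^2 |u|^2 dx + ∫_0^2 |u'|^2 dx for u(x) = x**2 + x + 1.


||u||_{H^1}^2 = 736/15

The H^1 norm (squared) on an interval (0, L) is
  ||u||_{H^1}^2 = ∫_0^L u(x)^2 dx + ∫_0^L u'(x)^2 dx.
Compute u'(x) = 2*x + 1.
Then u(x)^2 = x**4 + 2*x**3 + 3*x**2 + 2*x + 1 and u'(x)^2 = 4*x**2 + 4*x + 1.
Integrate each monomial from 0 to 2 using ∫_0^2 c·x^n dx = c·2^(n+1)/(n+1):
  ∫_0^2 u(x)^2 dx = ∫_0^2 (x^4 + 2*x^3 + 3*x^2 + 2*x + 1) dx. Term by term:
    ∫_0^2 x^4 dx = 32/5;  ∫_0^2 2*x^3 dx = 8;  ∫_0^2 3*x^2 dx = 8;
    ∫_0^2 2*x dx = 4;  ∫_0^2 1 dx = 2.
  Sum: 32/5 + 8 + 8 + 4 + 2 = 142/5.
  ∫_0^2 u'(x)^2 dx = ∫_0^2 (4*x^2 + 4*x + 1) dx. Term by term:
    ∫_0^2 4*x^2 dx = 32/3;  ∫_0^2 4*x dx = 8;  ∫_0^2 1 dx = 2.
  Sum: 32/3 + 8 + 2 = 62/3.
Adding: ||u||_{H^1}^2 = 142/5 + 62/3 = 736/15.


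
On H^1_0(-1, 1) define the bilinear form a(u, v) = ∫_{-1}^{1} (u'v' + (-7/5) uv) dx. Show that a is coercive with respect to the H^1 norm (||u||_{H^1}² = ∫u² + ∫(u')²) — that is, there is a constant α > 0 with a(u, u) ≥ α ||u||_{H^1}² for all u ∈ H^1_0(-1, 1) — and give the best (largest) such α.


α = (-28/5 + π^2)/(4 + π^2)

Coercivity of a(·,·) on H^1_0(-1, 1) means a(u, u) ≥ α ||u||_{H^1}² for every u ∈ H^1_0.
The interval has length L = 2, and Poincaré/coercivity depend only on L. Here a(u, u) = ∫(u')² + (-7/5)·∫u².
Here c = -7/5 < 0 with |c| < (π/L)² = π^2/4, so coercivity still holds. The condition a(u,u) ≥ α||u||_{H^1}² reads (1−α)∫(u')² ≥ (α−c)∫u². Any admissible α is ≤ 1 (rapidly oscillating u have ∫u²/∫(u')² → 0), and α = 1 would force 0 ≥ (1−c)∫u², impossible since c < 1; so 1−α > 0. By the sharp Poincaré inequality on H^1_0 of an interval of length L, ∫(u')² ≥ (π/L)²∫u² with equality for the first sine mode sin(π(x−x₀)/L) (x₀ the left endpoint), so the inequality holds for all u iff (1−α)(π/L)² ≥ α − c, i.e. α ≤ ((π/L)² + c)/((π/L)² + 1) = (1 + c(L/π)²)/(1 + (L/π)²). (Direct route, valid since c ≤ 0: Poincaré gives c∫u² ≥ c(L/π)²∫(u')², so a(u,u) ≥ (1 + c(L/π)²)∫(u')², while ||u||_{H^1}² ≤ (1 + (L/π)²)∫(u')²; dividing yields the same α.) With (π/L)² = π^2/4 and c = -7/5, the largest admissible constant is α = ((π/L)² + c)/((π/L)² + 1).
Simplifying, α = (-28/5 + π^2)/(4 + π^2).


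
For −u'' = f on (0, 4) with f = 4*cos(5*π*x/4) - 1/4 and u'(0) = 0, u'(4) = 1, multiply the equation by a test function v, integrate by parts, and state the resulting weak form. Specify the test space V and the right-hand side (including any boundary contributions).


V = H^1(0, 4) (v unrestricted at boundary; u is determined up to an additive constant); weak form: ∫_0^4 u'v' dx = ∫_0^4 (4*cos(5*π*x/4) - 1/4) v dx + v(4) for all v ∈ V.

Multiply both sides by a test function v and integrate from 0 to 4:
  ∫_0^4 −u''(x) v(x) dx = ∫_0^4 f(x) v(x) dx.
Integrate the LHS by parts once:
  ∫_0^4 −u'' v dx = −[u'(x) v(x)]_0^4 + ∫_0^4 u'(x) v'(x) dx.
Thus ∫_0^4 u'(x) v'(x) dx = ∫_0^4 f(x) v(x) dx + [u'(x) v(x)]_0^4.
Choose V so that boundary terms are either known or forced to vanish.
u has inhomogeneous Neumann u'(0) = 0, u'(4) = 1. [u' v]_0^4 = (1)·v(4) − (0)·v(0) = v(4). Take V = H^1(0, 4); boundary term becomes part of RHS.
Weak formulation: find u (satisfying any essential BC) such that ∫_0^4 u'(x) v'(x) dx = ∫_0^4 f v dx + v(4) for all v ∈ V (Neumann data are natural BCs: they enter the RHS as boundary terms).
Substituting f(x) = 4*cos(5*π*x/4) - 1/4, the right-hand side is ∫_0^4 (4*cos(5*π*x/4) - 1/4) v dx + v(4).
Compatibility check (pure Neumann): taking v ≡ 1 ∈ V gives 0 = ∫_0^4 f dx + (1) − (0), i.e. ∫_0^4 f dx must equal u'(0) − u'(4) = -1. Indeed ∫_0^4 (4*cos(5*π*x/4) - 1/4) dx = -1, so the data are compatible. The solution is then unique only up to an additive constant (fix it e.g. by requiring ∫_0^4 u dx = 0).
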